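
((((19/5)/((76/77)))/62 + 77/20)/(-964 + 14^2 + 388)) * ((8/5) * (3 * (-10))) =14553/29450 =0.49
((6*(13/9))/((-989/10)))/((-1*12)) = 65/8901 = 0.01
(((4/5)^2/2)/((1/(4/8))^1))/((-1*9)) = -4/225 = -0.02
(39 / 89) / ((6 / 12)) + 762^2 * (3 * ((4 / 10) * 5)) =310063974 / 89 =3483864.88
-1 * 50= -50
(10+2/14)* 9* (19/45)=1349/35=38.54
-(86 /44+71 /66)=-100 /33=-3.03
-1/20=-0.05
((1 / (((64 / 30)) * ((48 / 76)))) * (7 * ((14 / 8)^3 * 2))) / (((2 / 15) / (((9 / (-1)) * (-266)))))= 999864.68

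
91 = 91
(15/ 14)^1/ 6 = 5/ 28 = 0.18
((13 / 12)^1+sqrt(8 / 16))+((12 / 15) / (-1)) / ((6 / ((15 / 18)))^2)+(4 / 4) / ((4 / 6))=sqrt(2) / 2+208 / 81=3.28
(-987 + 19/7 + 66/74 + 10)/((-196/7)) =252109/7252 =34.76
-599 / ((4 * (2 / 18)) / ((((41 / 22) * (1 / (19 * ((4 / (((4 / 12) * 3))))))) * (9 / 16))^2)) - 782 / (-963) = 1531729883699 / 2756758929408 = 0.56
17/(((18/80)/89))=60520/9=6724.44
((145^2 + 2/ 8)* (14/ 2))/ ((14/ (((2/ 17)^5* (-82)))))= -27585128/ 1419857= -19.43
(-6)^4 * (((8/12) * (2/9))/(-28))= -48/7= -6.86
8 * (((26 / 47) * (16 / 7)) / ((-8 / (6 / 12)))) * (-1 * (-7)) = -208 / 47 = -4.43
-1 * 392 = -392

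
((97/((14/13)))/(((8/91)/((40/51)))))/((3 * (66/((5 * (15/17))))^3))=1280703125/16007968944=0.08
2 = 2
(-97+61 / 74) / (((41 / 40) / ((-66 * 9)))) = 84549960 / 1517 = 55734.98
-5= -5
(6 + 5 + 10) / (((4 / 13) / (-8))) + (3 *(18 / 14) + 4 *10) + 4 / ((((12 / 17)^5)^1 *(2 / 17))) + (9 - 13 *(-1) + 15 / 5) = -283.14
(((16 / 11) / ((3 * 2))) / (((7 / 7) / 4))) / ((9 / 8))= 256 / 297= 0.86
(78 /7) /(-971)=-78 /6797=-0.01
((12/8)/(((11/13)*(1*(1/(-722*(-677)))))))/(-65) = -733191/55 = -13330.75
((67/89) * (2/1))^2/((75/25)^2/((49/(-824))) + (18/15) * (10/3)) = -219961/14297405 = -0.02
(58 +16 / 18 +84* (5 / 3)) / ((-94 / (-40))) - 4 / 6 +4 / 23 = 818606 / 9729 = 84.14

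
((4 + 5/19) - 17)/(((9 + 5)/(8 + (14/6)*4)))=-6292/399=-15.77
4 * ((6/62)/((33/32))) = 128/341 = 0.38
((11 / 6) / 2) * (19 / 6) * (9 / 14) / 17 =209 / 1904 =0.11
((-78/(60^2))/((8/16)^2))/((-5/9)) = 39/250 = 0.16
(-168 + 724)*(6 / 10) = 1668 / 5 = 333.60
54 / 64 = 0.84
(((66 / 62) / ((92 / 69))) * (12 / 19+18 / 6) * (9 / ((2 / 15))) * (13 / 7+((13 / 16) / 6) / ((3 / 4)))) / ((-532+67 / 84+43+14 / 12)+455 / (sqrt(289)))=-137610495 / 158822672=-0.87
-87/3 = -29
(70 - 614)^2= 295936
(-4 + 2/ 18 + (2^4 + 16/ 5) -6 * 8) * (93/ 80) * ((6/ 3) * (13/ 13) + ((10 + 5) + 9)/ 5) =-775217/ 3000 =-258.41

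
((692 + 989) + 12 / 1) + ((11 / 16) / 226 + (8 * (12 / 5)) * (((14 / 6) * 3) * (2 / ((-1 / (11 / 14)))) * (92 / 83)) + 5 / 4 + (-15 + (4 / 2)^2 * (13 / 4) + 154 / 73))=159966849589 / 109546720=1460.26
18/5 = 3.60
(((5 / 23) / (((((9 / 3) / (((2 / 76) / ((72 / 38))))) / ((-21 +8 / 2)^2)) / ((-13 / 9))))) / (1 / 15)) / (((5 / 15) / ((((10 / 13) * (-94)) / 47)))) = 36125 / 1242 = 29.09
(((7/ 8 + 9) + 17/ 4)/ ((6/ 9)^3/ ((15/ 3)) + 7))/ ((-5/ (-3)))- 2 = -6095/ 7624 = -0.80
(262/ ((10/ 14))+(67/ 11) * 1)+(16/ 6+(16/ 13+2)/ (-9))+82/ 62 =8345592/ 22165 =376.52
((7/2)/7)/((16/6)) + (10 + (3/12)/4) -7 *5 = -99/4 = -24.75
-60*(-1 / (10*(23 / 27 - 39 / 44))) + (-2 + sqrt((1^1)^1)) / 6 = -42809 / 246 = -174.02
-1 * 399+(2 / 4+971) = 1145 / 2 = 572.50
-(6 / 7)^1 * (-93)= 558 / 7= 79.71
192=192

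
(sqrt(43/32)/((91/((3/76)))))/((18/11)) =11 * sqrt(86)/331968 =0.00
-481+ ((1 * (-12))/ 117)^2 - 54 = -813719/ 1521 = -534.99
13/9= 1.44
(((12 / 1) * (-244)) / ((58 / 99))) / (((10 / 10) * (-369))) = 16104 / 1189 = 13.54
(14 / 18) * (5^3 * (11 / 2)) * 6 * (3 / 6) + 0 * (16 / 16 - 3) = 9625 / 6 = 1604.17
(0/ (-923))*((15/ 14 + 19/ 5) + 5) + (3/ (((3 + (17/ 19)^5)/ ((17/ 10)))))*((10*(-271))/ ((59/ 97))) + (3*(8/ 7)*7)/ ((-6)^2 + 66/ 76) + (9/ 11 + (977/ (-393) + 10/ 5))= -6700607361216864839/ 1053917948101326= -6357.81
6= 6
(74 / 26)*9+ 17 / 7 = 2552 / 91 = 28.04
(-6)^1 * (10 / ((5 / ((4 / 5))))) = -48 / 5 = -9.60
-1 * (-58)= 58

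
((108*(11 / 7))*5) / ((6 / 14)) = 1980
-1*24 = -24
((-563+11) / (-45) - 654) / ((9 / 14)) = -134764 / 135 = -998.25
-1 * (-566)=566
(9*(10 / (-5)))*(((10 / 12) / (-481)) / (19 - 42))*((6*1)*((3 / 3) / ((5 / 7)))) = -126 / 11063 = -0.01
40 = 40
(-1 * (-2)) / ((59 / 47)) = 94 / 59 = 1.59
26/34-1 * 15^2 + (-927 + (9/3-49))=-20353/17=-1197.24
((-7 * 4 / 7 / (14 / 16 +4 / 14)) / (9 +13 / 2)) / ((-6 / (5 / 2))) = 0.09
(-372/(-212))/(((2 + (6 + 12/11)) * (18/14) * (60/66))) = 26257/159000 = 0.17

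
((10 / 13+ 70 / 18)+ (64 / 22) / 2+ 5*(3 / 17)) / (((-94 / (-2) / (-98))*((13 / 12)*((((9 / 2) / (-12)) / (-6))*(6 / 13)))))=-479945984 / 1028313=-466.73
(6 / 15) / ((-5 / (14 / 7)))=-0.16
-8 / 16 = -1 / 2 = -0.50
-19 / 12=-1.58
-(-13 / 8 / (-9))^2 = -169 / 5184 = -0.03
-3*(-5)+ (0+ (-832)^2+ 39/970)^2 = 479174121854.37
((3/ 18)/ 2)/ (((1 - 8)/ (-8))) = 2/ 21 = 0.10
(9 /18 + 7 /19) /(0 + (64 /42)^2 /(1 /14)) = 2079 /77824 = 0.03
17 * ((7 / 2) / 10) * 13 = 1547 / 20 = 77.35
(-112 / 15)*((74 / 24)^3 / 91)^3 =-129961739795077 / 520749219594240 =-0.25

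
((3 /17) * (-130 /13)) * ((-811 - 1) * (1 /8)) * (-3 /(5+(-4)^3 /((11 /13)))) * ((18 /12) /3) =4785 /1258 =3.80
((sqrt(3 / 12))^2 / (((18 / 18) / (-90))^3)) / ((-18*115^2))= 405 / 529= 0.77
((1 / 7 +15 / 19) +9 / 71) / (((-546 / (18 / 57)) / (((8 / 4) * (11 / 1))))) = -220022 / 16326947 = -0.01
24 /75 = 8 /25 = 0.32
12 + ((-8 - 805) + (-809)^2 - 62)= 653618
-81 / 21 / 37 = -27 / 259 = -0.10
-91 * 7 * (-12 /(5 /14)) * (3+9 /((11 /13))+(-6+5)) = 14875224 /55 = 270458.62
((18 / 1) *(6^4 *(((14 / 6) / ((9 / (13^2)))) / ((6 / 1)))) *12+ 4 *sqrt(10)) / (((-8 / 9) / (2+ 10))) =-27597024-54 *sqrt(10) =-27597194.76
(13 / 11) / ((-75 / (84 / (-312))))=0.00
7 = 7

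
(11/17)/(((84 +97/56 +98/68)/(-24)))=-0.18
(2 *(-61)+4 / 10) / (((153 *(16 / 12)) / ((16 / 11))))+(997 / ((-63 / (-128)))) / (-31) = -120904192 / 1826055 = -66.21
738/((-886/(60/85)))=-4428/7531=-0.59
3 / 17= 0.18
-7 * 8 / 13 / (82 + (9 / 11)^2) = -968 / 18577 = -0.05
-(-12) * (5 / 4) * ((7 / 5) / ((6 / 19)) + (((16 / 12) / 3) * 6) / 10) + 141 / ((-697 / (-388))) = 207693 / 1394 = 148.99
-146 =-146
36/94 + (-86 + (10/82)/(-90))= -2969759/34686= -85.62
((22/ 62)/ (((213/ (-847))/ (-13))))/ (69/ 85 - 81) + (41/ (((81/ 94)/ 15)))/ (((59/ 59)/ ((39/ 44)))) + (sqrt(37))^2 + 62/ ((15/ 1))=1667150370317/ 2475332640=673.51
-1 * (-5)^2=-25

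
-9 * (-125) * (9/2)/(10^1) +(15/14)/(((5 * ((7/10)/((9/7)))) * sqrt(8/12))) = 135 * sqrt(6)/686 +2025/4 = 506.73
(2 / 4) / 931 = 1 / 1862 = 0.00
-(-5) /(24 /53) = 265 /24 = 11.04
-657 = -657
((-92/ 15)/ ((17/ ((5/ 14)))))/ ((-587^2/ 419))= 19274/ 123011133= 0.00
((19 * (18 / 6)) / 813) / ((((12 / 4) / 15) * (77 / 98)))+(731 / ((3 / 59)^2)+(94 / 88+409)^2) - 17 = 450873.92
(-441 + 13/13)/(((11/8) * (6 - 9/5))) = -1600/21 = -76.19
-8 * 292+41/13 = -30327/13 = -2332.85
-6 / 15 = -2 / 5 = -0.40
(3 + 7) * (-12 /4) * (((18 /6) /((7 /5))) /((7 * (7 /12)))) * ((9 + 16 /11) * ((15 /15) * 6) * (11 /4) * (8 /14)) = -3726000 /2401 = -1551.85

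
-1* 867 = -867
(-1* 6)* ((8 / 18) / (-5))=8 / 15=0.53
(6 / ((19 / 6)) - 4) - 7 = -173 / 19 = -9.11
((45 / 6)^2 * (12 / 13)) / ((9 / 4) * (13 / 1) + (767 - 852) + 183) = 0.41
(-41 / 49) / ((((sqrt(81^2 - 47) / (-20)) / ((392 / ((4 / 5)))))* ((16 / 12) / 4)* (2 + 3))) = 2460* sqrt(6514) / 3257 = 60.96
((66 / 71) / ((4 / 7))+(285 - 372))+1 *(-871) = -135805 / 142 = -956.37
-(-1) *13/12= 13/12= 1.08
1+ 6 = 7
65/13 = 5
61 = 61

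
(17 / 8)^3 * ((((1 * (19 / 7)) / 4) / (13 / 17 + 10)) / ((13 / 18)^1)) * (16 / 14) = 4760697 / 4973696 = 0.96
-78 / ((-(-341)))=-78 / 341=-0.23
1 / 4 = 0.25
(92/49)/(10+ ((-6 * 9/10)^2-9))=1150/18473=0.06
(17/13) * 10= 170/13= 13.08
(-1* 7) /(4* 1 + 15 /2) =-14 /23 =-0.61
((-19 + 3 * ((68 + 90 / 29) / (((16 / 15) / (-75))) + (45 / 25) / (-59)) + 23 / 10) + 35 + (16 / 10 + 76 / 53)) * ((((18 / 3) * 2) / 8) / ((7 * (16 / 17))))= -2770671071709 / 812519680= -3409.97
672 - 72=600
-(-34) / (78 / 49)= 833 / 39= 21.36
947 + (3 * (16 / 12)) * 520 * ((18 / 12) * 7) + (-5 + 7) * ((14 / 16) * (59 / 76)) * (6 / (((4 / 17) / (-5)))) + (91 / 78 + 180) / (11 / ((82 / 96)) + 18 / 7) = 91493222119 / 4043808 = 22625.51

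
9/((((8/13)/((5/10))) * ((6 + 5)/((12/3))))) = 2.66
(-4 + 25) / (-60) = -7 / 20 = -0.35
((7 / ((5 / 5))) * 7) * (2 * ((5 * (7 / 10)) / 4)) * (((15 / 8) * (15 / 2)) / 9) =8575 / 64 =133.98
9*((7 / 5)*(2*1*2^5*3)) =12096 / 5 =2419.20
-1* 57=-57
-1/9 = -0.11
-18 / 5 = -3.60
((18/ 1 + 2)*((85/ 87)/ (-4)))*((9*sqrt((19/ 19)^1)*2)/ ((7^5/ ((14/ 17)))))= -300/ 69629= -0.00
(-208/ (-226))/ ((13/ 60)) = 480/ 113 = 4.25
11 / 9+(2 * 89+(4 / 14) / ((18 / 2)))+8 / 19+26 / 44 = 180.27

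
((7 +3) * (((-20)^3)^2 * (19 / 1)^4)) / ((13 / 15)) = 1251081600000000 / 13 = 96237046153846.15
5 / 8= 0.62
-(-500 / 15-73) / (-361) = -319 / 1083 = -0.29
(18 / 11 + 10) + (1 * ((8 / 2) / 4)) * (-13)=-1.36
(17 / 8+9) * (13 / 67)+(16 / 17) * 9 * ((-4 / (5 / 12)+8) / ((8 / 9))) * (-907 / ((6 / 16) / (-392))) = -658615295959 / 45560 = -14455998.59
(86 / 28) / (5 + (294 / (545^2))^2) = 3793625576875 / 6175670753854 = 0.61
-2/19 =-0.11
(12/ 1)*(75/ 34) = 450/ 17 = 26.47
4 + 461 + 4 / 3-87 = 1138 / 3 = 379.33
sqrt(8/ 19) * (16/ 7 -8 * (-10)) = 1152 * sqrt(38)/ 133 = 53.39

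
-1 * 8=-8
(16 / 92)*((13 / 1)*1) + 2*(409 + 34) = 20430 / 23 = 888.26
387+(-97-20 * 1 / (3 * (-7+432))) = 289.98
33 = 33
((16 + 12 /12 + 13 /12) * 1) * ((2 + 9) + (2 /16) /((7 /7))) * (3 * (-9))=-173817 /32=-5431.78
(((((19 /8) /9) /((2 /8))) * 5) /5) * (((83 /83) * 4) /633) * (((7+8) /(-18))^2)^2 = 11875 /3691656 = 0.00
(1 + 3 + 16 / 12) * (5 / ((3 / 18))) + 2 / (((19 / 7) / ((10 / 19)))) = 57900 / 361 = 160.39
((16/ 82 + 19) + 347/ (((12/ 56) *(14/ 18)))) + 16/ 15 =2102.26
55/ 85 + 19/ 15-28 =-6652/ 255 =-26.09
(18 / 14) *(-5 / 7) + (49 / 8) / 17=-3719 / 6664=-0.56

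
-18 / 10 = -1.80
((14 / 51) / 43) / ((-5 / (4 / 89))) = -56 / 975885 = -0.00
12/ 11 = 1.09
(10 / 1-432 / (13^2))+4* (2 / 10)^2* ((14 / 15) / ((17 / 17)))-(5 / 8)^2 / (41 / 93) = 1115358661 / 166296000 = 6.71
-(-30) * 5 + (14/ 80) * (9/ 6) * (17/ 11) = 132357/ 880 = 150.41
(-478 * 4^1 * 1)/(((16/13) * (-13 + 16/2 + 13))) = -194.19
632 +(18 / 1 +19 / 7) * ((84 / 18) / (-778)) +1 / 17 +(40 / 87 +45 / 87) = 121377885 / 191777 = 632.91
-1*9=-9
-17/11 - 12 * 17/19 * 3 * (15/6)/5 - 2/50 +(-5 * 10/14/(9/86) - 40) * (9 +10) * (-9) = 462967212/36575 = 12658.02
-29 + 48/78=-369/13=-28.38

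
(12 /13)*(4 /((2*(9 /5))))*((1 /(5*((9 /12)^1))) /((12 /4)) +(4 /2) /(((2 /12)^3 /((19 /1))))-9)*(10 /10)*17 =50178424 /351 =142958.47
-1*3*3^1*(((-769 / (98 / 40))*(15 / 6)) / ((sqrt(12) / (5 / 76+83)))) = 364102275*sqrt(3) / 3724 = 169345.77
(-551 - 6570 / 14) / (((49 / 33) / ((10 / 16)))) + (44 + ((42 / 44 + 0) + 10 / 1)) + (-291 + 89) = -8700575 / 15092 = -576.50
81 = 81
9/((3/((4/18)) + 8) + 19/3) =54/167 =0.32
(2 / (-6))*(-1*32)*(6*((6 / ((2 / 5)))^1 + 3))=1152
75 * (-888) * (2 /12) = -11100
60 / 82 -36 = -1446 / 41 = -35.27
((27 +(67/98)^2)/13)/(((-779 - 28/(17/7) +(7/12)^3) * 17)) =-113960304/724664761093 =-0.00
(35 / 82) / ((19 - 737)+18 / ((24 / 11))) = -0.00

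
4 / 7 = 0.57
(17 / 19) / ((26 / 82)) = 697 / 247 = 2.82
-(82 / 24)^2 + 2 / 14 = -11623 / 1008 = -11.53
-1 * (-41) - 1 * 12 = 29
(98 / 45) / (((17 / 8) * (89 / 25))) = 3920 / 13617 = 0.29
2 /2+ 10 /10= 2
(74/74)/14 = 1/14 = 0.07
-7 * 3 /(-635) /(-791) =-3 /71755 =-0.00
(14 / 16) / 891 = 7 / 7128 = 0.00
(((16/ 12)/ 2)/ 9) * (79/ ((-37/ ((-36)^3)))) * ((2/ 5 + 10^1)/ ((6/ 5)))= 2366208/ 37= 63951.57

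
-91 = -91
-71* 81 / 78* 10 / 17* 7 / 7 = -9585 / 221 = -43.37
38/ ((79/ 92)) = 44.25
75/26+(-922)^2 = 850086.88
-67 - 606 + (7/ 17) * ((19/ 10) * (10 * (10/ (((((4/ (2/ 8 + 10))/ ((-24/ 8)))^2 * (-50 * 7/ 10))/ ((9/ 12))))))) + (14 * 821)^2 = 1149896441199/ 8704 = 132111263.92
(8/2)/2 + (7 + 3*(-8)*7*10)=-1671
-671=-671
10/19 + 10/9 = 280/171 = 1.64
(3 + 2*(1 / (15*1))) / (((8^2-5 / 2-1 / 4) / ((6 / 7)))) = 376 / 8575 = 0.04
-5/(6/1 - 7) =5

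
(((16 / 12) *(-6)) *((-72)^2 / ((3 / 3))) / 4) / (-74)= 5184 / 37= 140.11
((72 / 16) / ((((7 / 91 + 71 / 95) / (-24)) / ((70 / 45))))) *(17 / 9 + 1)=-899080 / 1527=-588.79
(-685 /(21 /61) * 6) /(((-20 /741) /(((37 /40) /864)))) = 76374623 /161280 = 473.55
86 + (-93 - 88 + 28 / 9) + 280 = 1693 / 9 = 188.11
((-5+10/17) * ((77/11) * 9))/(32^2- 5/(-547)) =-0.27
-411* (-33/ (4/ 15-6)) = -203445/ 86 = -2365.64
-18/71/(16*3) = -3/568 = -0.01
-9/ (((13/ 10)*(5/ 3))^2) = -324/ 169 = -1.92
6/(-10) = -3/5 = -0.60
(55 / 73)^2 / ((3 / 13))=39325 / 15987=2.46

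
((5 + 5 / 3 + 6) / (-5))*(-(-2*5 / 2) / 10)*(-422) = 8018 / 15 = 534.53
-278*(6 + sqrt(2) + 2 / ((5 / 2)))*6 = -56712 / 5 - 1668*sqrt(2) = -13701.31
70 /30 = 7 /3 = 2.33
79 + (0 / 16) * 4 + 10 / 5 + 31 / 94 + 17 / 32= 123119 / 1504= 81.86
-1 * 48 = -48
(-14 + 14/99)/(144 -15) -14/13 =-196630/166023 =-1.18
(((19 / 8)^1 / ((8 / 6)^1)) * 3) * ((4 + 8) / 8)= 513 / 64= 8.02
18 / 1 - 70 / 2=-17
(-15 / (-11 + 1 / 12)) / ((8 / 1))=45 / 262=0.17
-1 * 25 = -25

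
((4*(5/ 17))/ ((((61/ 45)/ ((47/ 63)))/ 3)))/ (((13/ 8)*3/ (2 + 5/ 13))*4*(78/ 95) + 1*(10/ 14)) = 10381125/ 39700508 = 0.26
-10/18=-5/9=-0.56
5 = 5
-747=-747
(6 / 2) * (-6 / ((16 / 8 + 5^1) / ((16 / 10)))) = -144 / 35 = -4.11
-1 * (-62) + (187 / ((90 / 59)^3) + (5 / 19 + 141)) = 3545109587 / 13851000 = 255.95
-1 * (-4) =4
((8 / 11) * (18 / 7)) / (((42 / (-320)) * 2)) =-3840 / 539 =-7.12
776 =776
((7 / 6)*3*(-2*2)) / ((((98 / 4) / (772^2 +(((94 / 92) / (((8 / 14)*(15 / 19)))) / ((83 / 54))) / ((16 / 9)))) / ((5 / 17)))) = -100165.52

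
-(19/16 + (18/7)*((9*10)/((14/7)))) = -13093/112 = -116.90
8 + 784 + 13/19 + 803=30318/19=1595.68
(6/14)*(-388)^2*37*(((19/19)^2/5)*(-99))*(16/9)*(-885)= 520561882368/7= 74365983195.43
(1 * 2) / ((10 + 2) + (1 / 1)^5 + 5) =1 / 9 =0.11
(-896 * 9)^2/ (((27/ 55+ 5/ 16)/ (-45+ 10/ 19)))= -6907841740800/ 1919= -3599709088.48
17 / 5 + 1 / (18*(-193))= 59053 / 17370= 3.40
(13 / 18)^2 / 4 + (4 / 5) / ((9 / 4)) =3149 / 6480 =0.49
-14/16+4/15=-73/120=-0.61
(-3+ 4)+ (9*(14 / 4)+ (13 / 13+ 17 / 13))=905 / 26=34.81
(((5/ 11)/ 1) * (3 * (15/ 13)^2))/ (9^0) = 3375/ 1859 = 1.82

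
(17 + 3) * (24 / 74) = 240 / 37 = 6.49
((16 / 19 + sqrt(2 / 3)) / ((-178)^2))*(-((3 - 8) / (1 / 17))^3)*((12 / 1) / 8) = 614125*sqrt(6) / 63368 + 3684750 / 150499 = 48.22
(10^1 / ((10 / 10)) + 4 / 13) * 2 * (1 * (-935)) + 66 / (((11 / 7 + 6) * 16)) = -106242917 / 5512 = -19274.84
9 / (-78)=-3 / 26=-0.12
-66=-66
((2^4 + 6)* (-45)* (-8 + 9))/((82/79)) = -953.78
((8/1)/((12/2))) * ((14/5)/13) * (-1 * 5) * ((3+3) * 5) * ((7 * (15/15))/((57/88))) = -344960/741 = -465.53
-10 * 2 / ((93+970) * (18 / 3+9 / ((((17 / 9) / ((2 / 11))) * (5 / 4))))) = -9350 / 3326127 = -0.00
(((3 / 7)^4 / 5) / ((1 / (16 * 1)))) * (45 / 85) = 11664 / 204085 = 0.06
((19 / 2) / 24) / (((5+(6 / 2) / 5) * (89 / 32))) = 95 / 3738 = 0.03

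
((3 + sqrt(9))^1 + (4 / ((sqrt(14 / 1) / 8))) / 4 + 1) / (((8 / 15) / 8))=60 *sqrt(14) / 7 + 105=137.07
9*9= 81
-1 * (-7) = 7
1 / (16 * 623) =0.00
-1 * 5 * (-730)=3650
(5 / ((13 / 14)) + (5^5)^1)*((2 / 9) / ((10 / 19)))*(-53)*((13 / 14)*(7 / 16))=-2731991 / 96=-28458.24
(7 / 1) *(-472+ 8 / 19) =-62720 / 19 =-3301.05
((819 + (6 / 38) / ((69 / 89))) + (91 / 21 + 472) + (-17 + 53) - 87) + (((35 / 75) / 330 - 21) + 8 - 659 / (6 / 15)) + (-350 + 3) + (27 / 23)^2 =-18945322984 / 24876225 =-761.58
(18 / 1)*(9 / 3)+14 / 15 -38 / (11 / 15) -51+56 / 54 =-69569 / 1485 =-46.85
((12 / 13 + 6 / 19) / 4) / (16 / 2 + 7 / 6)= 459 / 13585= 0.03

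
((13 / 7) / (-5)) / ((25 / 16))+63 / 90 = 809 / 1750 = 0.46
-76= -76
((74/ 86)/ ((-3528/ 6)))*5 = -185/ 25284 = -0.01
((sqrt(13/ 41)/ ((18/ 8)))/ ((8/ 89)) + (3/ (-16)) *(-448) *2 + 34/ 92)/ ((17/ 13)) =1157 *sqrt(533)/ 12546 + 100685/ 782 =130.88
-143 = -143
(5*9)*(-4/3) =-60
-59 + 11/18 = -1051/18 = -58.39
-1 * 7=-7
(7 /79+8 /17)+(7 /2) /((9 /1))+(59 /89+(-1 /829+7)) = 15356283025 /1783581894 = 8.61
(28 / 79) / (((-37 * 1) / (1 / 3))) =-28 / 8769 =-0.00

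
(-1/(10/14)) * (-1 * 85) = 119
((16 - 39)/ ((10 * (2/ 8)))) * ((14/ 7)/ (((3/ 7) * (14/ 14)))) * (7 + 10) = -10948/ 15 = -729.87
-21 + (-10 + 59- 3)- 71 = -46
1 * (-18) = -18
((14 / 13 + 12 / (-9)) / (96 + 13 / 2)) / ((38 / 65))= -10 / 2337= -0.00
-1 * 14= -14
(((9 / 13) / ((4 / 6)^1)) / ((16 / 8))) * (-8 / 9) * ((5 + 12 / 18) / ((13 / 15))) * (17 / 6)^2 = -24565 / 1014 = -24.23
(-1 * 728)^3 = -385828352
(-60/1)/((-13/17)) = 78.46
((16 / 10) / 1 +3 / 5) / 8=11 / 40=0.28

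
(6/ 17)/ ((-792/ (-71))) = 71/ 2244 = 0.03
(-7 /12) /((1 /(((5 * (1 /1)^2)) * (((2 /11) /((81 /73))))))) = -2555 /5346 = -0.48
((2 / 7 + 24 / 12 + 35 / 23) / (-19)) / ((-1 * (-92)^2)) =613 / 25891376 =0.00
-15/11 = -1.36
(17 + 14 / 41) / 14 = 711 / 574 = 1.24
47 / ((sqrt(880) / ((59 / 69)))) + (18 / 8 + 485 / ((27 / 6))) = 2773 * sqrt(55) / 15180 + 3961 / 36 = 111.38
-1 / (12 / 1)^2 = -0.01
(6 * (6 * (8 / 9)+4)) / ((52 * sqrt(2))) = 7 * sqrt(2) / 13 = 0.76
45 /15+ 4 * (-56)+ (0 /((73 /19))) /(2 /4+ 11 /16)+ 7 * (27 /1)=-32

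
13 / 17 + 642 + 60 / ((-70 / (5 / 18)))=229382 / 357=642.53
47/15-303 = -4498/15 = -299.87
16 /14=8 /7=1.14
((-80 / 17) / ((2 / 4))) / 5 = -1.88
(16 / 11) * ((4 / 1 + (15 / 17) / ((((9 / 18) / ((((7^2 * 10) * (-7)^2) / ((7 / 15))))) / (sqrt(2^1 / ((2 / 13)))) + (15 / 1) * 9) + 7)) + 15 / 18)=996444200630225096 / 141553615596119949 - 24696000 * sqrt(13) / 519029923852439813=7.04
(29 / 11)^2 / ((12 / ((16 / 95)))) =3364 / 34485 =0.10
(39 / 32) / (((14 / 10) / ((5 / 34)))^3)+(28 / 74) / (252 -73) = 10075500481 / 2857166862592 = 0.00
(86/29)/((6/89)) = 3827/87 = 43.99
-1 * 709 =-709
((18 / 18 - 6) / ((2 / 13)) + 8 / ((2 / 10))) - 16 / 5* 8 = -181 / 10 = -18.10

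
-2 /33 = -0.06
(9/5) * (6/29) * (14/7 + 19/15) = 1.22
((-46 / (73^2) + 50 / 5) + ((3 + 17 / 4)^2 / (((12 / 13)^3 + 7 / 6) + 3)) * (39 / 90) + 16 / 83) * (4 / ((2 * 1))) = 34153195175947 / 1155182038040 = 29.57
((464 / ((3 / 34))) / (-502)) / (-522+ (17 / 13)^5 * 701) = -2928759184 / 603533122683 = -0.00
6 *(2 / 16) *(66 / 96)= 33 / 64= 0.52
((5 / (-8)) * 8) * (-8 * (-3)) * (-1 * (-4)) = -480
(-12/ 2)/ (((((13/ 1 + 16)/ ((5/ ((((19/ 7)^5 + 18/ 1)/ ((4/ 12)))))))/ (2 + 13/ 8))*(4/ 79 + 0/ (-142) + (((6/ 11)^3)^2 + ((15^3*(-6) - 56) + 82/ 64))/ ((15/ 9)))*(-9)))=-18817563459464/ 272886144179044181715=-0.00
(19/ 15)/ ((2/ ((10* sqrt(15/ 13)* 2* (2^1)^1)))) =76* sqrt(195)/ 39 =27.21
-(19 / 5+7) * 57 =-3078 / 5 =-615.60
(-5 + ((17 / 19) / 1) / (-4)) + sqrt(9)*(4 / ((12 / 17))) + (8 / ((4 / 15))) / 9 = 3445 / 228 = 15.11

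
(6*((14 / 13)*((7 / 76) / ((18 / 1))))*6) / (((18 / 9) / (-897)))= -3381 / 38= -88.97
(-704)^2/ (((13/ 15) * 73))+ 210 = 7633530/ 949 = 8043.76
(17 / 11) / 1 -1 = 6 / 11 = 0.55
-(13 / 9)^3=-2197 / 729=-3.01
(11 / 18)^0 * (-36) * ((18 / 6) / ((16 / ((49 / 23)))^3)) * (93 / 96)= -98472213 / 398688256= -0.25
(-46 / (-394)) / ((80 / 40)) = 23 / 394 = 0.06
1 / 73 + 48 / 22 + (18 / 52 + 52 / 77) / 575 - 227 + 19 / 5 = -3714346081 / 16806790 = -221.00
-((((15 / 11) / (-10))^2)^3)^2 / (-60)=177147 / 257100052620984320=0.00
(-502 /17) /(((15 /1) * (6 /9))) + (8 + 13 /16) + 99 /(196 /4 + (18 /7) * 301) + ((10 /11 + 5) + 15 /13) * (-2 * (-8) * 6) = 109482505961 /160057040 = 684.02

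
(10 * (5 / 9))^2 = 2500 / 81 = 30.86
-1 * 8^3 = -512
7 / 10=0.70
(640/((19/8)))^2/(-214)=-13107200/38627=-339.33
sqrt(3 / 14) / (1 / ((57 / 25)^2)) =3249 * sqrt(42) / 8750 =2.41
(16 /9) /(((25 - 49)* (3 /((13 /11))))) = -26 /891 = -0.03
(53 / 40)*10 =53 / 4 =13.25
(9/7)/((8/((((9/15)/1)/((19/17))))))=459/5320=0.09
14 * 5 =70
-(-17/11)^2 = -289/121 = -2.39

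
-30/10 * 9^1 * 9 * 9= -2187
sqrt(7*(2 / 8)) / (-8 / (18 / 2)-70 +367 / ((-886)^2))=-3532482*sqrt(7) / 500824145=-0.02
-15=-15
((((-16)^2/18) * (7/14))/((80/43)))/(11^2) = 0.03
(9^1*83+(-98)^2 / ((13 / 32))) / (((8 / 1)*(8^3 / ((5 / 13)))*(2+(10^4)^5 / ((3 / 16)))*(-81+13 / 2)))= -4755585 / 82513100800000000000309424128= -0.00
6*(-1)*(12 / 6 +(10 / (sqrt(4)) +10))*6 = -612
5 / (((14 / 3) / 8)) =60 / 7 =8.57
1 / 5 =0.20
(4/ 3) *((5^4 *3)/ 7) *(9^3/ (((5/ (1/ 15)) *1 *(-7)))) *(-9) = 218700/ 49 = 4463.27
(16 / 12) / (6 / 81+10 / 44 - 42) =-792 / 24769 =-0.03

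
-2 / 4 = -1 / 2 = -0.50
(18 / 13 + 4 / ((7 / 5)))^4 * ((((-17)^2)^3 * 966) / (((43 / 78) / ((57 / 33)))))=8429982725764098232128 / 356439083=23650556652801.45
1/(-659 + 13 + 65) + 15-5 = 5809/581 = 10.00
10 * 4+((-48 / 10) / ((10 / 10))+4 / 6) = 538 / 15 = 35.87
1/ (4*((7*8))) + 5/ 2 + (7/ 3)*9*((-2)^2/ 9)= 7955/ 672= 11.84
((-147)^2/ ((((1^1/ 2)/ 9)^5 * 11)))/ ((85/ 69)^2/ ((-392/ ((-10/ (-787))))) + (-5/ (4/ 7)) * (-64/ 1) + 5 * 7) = 29986527755701448064/ 4806606840365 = 6238606.31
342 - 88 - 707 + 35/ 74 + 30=-31267/ 74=-422.53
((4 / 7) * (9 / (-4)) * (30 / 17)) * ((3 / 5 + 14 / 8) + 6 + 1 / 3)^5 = -38387392786601 / 342720000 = -112008.03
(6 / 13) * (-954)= -5724 / 13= -440.31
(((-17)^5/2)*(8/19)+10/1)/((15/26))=-147660188/285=-518105.92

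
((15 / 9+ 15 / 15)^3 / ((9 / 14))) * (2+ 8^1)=71680 / 243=294.98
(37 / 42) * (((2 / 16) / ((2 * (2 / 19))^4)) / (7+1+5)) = 4.31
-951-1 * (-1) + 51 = -899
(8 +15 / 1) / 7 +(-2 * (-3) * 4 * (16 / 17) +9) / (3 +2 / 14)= 34915 / 2618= 13.34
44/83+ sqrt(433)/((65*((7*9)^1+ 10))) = sqrt(433)/4745+ 44/83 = 0.53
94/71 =1.32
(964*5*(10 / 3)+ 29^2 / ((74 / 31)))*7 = 25515091 / 222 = 114932.84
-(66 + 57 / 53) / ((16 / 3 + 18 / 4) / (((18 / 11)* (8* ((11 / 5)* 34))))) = -20886336 / 3127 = -6679.35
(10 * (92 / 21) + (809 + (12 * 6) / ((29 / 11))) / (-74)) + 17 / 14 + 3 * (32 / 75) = 19717681 / 563325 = 35.00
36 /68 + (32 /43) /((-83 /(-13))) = 39193 /60673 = 0.65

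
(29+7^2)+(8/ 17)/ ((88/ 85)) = 863/ 11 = 78.45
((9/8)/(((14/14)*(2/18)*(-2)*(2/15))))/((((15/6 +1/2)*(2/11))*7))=-4455/448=-9.94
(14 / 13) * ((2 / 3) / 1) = 0.72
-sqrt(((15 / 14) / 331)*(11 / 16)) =-sqrt(764610) / 18536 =-0.05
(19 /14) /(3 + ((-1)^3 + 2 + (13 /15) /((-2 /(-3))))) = 95 /371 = 0.26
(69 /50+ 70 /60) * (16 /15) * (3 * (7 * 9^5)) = 421058736 /125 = 3368469.89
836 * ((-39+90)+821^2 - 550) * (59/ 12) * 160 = 442957141440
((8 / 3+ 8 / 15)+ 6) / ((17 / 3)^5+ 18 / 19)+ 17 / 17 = 135120667 / 134908285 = 1.00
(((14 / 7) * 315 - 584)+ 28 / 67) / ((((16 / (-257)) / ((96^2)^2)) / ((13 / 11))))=-55157149532160 / 737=-74840094344.86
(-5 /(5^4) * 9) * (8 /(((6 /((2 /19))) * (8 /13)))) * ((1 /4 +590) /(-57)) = 30693 /180500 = 0.17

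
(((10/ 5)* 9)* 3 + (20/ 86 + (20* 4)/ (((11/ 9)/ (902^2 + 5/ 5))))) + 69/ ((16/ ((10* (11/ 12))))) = 806056164809/ 15136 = 53254239.22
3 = 3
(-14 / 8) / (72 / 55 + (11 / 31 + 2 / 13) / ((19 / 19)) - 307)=155155 / 27057456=0.01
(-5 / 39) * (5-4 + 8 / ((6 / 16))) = -335 / 117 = -2.86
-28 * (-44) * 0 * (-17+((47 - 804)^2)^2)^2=0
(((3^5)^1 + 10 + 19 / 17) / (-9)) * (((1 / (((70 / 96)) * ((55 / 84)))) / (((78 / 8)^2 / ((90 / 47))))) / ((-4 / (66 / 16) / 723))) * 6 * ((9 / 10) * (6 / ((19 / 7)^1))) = 136008585216 / 12827945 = 10602.52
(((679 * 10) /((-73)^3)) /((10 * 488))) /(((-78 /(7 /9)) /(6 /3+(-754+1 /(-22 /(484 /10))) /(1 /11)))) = -197634493 /666339438960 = -0.00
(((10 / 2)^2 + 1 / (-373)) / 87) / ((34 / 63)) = 97902 / 183889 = 0.53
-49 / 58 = -0.84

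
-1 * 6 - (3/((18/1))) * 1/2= -73/12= -6.08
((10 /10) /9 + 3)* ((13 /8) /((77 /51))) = 221 /66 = 3.35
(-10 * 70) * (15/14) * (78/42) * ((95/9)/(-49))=308750/1029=300.05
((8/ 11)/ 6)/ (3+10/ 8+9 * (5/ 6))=16/ 1551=0.01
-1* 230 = -230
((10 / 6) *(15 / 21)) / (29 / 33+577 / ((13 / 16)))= 3575 / 2135231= 0.00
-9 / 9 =-1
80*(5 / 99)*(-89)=-35600 / 99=-359.60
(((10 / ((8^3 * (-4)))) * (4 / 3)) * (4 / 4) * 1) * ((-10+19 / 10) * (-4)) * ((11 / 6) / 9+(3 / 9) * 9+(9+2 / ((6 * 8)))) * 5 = -13225 / 1024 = -12.92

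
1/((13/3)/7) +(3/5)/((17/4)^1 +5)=4041/2405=1.68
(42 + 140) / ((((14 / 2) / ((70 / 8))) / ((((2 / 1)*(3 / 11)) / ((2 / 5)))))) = 6825 / 22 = 310.23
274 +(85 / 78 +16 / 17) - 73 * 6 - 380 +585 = 57059 / 1326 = 43.03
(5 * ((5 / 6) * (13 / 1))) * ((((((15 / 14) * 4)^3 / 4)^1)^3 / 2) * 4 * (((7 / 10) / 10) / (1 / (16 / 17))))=5330812500000 / 98001617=54395.15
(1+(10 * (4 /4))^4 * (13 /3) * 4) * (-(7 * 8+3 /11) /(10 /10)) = -29261987 /3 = -9753995.67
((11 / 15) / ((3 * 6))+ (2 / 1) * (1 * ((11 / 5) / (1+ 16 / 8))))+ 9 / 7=5279 / 1890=2.79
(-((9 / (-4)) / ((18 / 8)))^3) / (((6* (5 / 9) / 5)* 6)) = 1 / 4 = 0.25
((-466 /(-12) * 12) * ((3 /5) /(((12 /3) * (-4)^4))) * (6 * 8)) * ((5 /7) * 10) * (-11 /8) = -115335 /896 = -128.72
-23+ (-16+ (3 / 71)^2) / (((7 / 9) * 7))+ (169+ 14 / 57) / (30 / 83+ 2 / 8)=250.86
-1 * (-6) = 6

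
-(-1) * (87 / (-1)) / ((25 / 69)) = -6003 / 25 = -240.12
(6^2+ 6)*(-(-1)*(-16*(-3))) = 2016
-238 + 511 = 273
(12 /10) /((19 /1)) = 6 /95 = 0.06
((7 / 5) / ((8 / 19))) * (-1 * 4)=-133 / 10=-13.30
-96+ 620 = 524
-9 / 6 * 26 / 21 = -13 / 7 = -1.86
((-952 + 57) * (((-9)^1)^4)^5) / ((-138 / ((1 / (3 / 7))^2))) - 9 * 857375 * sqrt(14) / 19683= 19747200692849689354365 / 46 - 857375 * sqrt(14) / 2187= 429286971583688897541.08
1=1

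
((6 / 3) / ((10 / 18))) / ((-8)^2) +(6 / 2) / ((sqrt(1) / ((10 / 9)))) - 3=187 / 480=0.39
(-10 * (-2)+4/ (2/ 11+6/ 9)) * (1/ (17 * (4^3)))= 173/ 7616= 0.02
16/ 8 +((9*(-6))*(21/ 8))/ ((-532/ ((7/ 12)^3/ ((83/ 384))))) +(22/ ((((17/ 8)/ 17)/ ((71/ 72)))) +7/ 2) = 20358467/ 113544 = 179.30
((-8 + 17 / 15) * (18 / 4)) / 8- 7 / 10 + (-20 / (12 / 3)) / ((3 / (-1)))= -139 / 48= -2.90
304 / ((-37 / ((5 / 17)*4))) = -6080 / 629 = -9.67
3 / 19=0.16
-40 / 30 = -4 / 3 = -1.33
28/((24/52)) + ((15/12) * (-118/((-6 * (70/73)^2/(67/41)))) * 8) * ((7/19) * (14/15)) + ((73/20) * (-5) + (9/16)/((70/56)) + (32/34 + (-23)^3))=-35765058461/2979675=-12003.01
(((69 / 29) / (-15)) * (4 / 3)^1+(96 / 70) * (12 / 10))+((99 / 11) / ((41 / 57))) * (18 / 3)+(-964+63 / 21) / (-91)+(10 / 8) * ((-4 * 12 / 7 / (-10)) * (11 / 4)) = 1451353901 / 16229850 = 89.42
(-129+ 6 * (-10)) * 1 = -189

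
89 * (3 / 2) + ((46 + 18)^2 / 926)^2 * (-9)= -18260949 / 428738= -42.59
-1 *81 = -81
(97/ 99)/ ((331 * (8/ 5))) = 485/ 262152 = 0.00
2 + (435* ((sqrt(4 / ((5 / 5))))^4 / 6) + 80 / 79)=91878 / 79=1163.01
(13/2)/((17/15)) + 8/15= 3197/510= 6.27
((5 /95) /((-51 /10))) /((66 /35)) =-175 /31977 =-0.01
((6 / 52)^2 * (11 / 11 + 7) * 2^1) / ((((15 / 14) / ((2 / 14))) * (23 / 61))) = 1464 / 19435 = 0.08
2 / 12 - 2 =-11 / 6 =-1.83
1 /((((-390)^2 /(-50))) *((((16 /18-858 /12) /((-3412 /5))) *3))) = -3412 /3221985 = -0.00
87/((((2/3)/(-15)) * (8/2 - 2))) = -3915/4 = -978.75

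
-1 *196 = -196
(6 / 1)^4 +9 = 1305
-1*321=-321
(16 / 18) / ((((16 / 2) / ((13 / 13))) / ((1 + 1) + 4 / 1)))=2 / 3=0.67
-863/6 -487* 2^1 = -6707/6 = -1117.83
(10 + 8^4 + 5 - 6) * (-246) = -1009830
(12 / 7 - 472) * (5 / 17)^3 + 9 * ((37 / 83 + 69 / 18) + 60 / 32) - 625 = -13280703193 / 22835624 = -581.58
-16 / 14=-8 / 7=-1.14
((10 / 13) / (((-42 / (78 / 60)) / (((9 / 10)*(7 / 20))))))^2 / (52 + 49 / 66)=297 / 278480000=0.00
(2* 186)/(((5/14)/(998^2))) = 5187188832/5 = 1037437766.40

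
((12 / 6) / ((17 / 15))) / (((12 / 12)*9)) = 10 / 51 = 0.20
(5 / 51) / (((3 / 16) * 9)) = 80 / 1377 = 0.06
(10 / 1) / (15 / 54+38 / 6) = 180 / 119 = 1.51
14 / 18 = 7 / 9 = 0.78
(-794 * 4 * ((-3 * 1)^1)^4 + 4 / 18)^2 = 5360623351204 / 81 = 66180535200.05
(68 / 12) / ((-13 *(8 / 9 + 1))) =-3 / 13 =-0.23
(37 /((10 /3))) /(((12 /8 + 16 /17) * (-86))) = -1887 /35690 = -0.05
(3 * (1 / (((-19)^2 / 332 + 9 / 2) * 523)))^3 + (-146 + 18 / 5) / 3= -130030968638479934792 / 2739416474187726375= -47.47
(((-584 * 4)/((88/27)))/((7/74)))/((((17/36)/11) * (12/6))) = -10501488/119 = -88247.80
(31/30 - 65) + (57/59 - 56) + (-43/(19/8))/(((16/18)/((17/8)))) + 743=78117989/134520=580.72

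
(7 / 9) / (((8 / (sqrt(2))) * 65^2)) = 7 * sqrt(2) / 304200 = 0.00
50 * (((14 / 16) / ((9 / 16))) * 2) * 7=9800 / 9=1088.89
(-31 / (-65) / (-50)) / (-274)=31 / 890500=0.00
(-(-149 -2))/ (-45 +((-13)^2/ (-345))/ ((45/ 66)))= -781425/ 236593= -3.30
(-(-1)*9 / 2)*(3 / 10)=27 / 20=1.35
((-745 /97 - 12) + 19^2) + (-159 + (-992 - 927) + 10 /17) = -2862816 /1649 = -1736.09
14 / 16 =7 / 8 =0.88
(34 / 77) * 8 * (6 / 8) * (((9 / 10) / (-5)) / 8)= -459 / 7700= -0.06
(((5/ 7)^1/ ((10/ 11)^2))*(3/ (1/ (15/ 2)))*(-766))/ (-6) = 139029/ 56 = 2482.66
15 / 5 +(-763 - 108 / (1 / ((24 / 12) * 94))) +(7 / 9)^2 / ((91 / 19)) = -21063.87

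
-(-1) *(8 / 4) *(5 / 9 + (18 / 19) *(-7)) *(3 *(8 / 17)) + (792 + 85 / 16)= 12095549 / 15504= 780.16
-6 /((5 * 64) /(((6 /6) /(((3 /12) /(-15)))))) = 9 /8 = 1.12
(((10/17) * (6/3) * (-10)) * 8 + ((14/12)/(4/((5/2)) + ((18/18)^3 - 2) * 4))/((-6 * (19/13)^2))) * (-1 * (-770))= -72441.38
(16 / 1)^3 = 4096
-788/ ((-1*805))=788/ 805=0.98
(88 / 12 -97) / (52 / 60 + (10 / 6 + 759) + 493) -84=-1582057 / 18818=-84.07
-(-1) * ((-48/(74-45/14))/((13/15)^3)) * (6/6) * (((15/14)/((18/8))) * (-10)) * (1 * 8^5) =353894400000/2177227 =162543.64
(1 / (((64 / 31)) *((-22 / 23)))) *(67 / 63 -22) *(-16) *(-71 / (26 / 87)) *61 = 118119202753 / 48048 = 2458358.37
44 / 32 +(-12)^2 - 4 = 1131 / 8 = 141.38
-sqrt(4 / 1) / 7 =-2 / 7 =-0.29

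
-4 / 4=-1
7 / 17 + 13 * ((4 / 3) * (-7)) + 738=31471 / 51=617.08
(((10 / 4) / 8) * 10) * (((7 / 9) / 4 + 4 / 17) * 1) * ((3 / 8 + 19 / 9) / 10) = 235385 / 705024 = 0.33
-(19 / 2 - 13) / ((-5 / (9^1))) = -63 / 10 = -6.30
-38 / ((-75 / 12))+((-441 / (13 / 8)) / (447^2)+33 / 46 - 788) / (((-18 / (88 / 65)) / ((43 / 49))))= 55223157599894 / 951405539175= 58.04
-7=-7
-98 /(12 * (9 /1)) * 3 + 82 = 1427 /18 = 79.28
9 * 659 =5931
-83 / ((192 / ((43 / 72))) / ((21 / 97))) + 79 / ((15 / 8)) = 94038029 / 2234880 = 42.08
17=17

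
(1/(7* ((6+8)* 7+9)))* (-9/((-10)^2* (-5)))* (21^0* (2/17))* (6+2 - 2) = 27/1591625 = 0.00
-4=-4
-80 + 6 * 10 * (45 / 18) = 70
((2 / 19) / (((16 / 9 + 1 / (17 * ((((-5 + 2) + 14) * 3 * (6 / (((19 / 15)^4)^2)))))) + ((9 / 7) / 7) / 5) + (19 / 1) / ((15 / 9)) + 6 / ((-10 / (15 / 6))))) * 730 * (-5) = -771441739277343750 / 23525078080801699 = -32.79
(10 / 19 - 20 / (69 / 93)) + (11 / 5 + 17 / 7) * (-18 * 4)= -5501418 / 15295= -359.69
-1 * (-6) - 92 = -86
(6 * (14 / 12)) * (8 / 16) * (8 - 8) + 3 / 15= 1 / 5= 0.20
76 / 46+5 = 153 / 23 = 6.65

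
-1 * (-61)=61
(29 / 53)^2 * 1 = 841 / 2809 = 0.30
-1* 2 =-2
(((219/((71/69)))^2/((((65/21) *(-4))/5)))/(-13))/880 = 4795188741/2998790080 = 1.60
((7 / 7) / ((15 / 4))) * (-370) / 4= -74 / 3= -24.67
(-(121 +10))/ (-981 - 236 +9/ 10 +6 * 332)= -0.17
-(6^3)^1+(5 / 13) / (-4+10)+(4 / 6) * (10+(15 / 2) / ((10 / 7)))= -2675 / 13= -205.77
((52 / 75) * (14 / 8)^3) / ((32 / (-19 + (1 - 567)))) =-67.93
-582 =-582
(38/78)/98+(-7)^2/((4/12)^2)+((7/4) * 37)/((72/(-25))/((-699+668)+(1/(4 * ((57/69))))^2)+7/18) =14193020026586/24669685677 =575.32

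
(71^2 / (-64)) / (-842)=5041 / 53888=0.09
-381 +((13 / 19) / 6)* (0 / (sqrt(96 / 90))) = -381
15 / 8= 1.88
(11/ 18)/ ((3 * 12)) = 11/ 648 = 0.02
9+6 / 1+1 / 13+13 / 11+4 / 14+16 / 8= 18563 / 1001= 18.54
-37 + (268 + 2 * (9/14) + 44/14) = 1648/7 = 235.43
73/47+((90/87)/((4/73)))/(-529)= 2188321/1442054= 1.52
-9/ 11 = -0.82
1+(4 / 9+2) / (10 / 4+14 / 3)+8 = 9.34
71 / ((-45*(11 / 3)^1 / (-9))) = 3.87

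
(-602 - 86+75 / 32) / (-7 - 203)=21941 / 6720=3.27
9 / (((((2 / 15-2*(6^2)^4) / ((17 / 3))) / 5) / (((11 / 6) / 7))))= -14025 / 705438692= -0.00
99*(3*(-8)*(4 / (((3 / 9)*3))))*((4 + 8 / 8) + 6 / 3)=-66528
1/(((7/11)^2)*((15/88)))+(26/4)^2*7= 912097/2940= 310.24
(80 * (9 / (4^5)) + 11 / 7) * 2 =1019 / 224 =4.55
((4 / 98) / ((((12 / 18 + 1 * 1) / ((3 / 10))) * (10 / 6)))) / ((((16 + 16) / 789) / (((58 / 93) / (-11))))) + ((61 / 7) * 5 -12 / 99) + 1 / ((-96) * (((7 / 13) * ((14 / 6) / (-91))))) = 8862156551 / 200508000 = 44.20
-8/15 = -0.53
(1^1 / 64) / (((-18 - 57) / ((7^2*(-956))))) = 11711 / 1200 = 9.76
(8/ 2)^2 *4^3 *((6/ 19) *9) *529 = 29251584/ 19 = 1539557.05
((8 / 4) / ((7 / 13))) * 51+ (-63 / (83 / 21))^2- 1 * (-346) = 38072275 / 48223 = 789.50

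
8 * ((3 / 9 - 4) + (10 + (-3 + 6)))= 74.67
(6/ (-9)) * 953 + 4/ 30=-635.20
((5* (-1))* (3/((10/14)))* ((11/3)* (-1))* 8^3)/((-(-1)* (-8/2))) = -9856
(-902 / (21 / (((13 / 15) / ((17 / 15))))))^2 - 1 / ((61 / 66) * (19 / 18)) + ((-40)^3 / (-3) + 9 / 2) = 6622187475863 / 295426782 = 22415.66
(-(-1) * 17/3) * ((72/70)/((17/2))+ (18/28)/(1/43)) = 11013/70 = 157.33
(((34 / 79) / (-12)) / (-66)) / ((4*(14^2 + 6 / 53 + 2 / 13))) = 11713 / 16921891008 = 0.00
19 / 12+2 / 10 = 107 / 60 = 1.78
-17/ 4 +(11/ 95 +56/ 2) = 9069/ 380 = 23.87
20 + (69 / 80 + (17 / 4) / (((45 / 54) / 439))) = 180781 / 80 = 2259.76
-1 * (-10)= 10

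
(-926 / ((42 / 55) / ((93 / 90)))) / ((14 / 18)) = -157883 / 98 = -1611.05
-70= -70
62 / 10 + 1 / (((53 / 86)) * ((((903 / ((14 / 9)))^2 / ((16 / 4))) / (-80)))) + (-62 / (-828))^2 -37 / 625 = 13501435699703 / 2197189597500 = 6.14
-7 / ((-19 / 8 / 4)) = 224 / 19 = 11.79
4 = 4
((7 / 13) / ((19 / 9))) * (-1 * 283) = -17829 / 247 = -72.18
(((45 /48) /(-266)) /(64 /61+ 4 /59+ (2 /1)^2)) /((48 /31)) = -0.00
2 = 2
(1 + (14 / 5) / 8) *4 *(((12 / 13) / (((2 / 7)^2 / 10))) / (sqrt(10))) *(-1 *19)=-75411 *sqrt(10) / 65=-3668.78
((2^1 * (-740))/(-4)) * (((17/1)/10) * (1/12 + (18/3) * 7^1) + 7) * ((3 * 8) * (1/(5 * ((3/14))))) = 1952860/3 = 650953.33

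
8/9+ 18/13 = 266/117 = 2.27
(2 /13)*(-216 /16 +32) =37 /13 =2.85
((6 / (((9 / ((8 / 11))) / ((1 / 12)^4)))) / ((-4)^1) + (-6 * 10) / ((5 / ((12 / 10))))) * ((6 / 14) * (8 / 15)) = -12317189 / 3742200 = -3.29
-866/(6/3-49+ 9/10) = 18.79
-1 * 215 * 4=-860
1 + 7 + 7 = 15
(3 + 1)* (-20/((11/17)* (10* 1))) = -136/11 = -12.36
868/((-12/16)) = -3472/3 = -1157.33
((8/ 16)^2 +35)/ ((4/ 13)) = 1833/ 16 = 114.56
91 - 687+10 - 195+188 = -593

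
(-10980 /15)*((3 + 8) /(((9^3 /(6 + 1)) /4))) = -75152 /243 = -309.27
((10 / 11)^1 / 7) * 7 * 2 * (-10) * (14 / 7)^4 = -290.91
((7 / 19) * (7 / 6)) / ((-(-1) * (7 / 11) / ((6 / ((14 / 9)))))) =2.61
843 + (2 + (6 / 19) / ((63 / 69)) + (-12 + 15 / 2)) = 223665 / 266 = 840.85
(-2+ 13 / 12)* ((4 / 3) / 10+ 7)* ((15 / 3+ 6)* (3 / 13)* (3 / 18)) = -2.77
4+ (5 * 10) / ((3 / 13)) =220.67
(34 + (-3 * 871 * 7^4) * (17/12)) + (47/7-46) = -248861397/28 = -8887907.04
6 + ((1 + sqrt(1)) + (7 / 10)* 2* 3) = 61 / 5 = 12.20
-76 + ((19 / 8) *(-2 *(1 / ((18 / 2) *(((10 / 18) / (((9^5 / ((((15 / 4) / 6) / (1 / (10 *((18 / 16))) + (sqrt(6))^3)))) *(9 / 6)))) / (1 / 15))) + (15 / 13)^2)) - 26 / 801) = -6731586 *sqrt(6) / 125 - 297870693611 / 338422500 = -132791.78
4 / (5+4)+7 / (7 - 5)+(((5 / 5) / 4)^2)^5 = 37224457 / 9437184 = 3.94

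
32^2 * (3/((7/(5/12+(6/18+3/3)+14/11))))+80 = 15472/11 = 1406.55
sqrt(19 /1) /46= sqrt(19) /46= 0.09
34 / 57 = 0.60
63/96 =21/32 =0.66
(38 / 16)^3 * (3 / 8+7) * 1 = 404681 / 4096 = 98.80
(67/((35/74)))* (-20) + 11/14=-39653/14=-2832.36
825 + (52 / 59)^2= 825.78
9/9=1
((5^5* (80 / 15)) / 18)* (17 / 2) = 212500 / 27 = 7870.37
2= 2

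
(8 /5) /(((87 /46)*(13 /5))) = 0.33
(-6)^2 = 36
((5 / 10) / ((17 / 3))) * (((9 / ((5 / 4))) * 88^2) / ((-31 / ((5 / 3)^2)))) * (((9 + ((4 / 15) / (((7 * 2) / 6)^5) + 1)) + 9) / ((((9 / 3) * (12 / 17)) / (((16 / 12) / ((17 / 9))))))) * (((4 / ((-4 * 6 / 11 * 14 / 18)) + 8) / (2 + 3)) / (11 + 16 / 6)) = -2930998627392 / 12710209715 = -230.60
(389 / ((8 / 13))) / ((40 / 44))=55627 / 80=695.34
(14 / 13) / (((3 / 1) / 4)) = 56 / 39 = 1.44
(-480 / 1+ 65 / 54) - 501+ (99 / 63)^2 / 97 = -251469943 / 256662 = -979.77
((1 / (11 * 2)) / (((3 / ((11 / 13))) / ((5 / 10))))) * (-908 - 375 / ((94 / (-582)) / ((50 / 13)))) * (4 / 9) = 4901462 / 214461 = 22.85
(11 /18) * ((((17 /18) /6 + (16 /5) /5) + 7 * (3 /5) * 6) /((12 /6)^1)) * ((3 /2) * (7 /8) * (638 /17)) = 101420627 /259200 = 391.28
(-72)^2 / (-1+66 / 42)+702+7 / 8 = 78199 / 8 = 9774.88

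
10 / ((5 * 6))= 0.33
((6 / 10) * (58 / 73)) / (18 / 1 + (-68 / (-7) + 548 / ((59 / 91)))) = 11977 / 21931755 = 0.00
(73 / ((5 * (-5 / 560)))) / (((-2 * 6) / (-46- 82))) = -261632 / 15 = -17442.13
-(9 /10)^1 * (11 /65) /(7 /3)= -297 /4550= -0.07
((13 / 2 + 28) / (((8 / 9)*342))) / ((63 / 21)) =23 / 608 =0.04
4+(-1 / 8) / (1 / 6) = 3.25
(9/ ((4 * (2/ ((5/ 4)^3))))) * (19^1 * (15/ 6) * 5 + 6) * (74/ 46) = 20271375/ 23552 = 860.71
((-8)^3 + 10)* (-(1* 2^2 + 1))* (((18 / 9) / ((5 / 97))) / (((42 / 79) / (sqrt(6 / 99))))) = 3846826* sqrt(66) / 693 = 45096.34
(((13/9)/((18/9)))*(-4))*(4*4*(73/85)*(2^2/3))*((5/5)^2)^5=-121472/2295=-52.93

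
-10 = -10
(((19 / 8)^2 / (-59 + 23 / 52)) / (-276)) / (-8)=-4693 / 107573760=-0.00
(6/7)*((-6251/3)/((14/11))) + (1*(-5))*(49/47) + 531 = -288697/329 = -877.50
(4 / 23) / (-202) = -2 / 2323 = -0.00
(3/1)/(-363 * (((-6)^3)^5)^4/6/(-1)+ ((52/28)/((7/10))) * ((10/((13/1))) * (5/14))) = 1029/1014202128616273126789681093809233692118261132427514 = 0.00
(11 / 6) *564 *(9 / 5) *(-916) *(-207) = 352905854.40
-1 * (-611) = 611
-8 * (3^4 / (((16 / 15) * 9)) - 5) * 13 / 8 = -715 / 16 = -44.69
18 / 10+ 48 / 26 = 237 / 65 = 3.65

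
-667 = -667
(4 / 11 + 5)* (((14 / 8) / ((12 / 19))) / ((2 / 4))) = 7847 / 264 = 29.72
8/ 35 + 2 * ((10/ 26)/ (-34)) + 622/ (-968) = -1634573/ 3743740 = -0.44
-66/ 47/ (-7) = 66/ 329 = 0.20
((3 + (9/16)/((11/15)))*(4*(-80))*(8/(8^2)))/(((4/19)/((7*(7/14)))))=-440895/176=-2505.09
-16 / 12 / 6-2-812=-7328 / 9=-814.22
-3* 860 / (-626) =1290 / 313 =4.12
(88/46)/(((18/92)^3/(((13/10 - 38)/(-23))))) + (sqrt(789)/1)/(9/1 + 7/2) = 2 * sqrt(789)/25 + 1485616/3645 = 409.82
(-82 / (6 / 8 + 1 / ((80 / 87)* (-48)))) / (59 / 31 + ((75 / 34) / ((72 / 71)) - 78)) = 2655068160 / 1740894589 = 1.53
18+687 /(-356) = 5721 /356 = 16.07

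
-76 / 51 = -1.49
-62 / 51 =-1.22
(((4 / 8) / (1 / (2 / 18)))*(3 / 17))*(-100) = -0.98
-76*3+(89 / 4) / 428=-390247 / 1712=-227.95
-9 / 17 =-0.53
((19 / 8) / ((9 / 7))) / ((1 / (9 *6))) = 99.75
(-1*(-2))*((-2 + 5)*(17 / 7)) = 102 / 7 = 14.57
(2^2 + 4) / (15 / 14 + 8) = 112 / 127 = 0.88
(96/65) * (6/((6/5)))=96/13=7.38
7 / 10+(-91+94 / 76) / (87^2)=54979 / 79895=0.69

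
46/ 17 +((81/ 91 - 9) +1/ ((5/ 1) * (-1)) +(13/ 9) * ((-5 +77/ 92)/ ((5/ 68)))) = -27983110/ 320229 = -87.38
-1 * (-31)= 31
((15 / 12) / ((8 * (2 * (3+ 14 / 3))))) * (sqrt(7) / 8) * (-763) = -11445 * sqrt(7) / 11776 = -2.57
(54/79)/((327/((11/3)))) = 0.01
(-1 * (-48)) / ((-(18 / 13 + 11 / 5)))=-3120 / 233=-13.39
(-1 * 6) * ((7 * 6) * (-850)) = 214200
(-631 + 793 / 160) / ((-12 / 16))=33389 / 40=834.72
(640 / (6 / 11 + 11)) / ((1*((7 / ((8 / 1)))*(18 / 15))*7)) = 140800 / 18669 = 7.54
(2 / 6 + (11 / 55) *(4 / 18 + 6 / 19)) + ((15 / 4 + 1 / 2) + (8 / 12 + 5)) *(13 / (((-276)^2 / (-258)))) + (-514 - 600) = -1791483311 / 1608160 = -1114.00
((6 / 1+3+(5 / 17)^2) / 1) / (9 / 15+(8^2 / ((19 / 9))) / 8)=249470 / 120513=2.07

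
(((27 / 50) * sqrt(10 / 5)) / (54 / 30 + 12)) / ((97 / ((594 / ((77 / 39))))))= 9477 * sqrt(2) / 78085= 0.17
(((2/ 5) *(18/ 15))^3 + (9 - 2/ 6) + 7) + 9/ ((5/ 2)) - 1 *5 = 673934/ 46875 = 14.38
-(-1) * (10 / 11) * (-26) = -260 / 11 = -23.64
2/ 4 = 0.50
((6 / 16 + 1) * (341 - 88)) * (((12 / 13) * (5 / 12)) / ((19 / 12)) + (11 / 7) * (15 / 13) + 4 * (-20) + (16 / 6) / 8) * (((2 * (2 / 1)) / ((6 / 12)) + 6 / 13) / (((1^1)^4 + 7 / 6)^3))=-1109137766220 / 49381969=-22460.38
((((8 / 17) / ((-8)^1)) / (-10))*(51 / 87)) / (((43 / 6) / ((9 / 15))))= 9 / 31175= 0.00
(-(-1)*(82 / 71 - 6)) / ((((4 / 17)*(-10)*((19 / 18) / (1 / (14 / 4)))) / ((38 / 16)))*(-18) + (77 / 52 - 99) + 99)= -304096 / 4227979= -0.07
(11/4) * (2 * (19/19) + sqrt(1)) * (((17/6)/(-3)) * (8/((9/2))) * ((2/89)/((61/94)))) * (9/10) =-35156/81435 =-0.43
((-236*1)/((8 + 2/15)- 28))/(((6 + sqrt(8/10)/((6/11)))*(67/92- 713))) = -542800/180690959 + 597080*sqrt(5)/1626218631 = -0.00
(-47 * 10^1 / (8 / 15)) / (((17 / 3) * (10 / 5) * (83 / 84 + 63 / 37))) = -28.90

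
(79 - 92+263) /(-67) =-250 /67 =-3.73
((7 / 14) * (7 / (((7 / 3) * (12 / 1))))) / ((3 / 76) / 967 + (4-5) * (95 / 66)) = -606309 / 6981542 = -0.09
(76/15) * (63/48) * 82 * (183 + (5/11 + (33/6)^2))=51274559/440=116533.09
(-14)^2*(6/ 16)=147/ 2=73.50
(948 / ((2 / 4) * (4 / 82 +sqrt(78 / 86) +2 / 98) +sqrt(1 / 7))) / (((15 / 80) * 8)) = 109193168 / (5977 +24682 * sqrt(7) +2009 * sqrt(1677)) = 711.12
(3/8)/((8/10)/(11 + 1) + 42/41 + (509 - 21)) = 1845/2406328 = 0.00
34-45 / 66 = 733 / 22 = 33.32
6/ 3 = 2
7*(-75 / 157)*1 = -525 / 157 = -3.34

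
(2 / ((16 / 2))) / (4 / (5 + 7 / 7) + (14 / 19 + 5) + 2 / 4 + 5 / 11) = 627 / 18454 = 0.03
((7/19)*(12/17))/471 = 28/50711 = 0.00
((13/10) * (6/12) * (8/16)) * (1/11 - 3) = -0.95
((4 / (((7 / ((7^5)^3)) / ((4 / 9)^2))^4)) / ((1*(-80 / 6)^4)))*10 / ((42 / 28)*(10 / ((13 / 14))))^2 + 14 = 23352363580479928938302865072403393497691816669142 / 14946778125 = 1562367714646190945468582000000000000000.00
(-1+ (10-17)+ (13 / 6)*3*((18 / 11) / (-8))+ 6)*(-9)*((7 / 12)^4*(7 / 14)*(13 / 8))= 9145409 / 3244032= 2.82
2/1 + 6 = 8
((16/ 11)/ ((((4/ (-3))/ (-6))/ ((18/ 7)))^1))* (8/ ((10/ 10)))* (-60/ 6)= -103680/ 77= -1346.49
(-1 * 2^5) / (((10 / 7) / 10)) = -224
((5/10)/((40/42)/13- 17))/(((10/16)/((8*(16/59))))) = -139776/1363195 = -0.10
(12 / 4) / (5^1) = 3 / 5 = 0.60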